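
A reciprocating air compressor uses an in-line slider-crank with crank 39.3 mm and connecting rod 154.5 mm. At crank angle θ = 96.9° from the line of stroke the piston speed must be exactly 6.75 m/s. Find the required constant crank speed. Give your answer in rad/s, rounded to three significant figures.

179

For an in-line slider-crank, |v_piston| = rω|sinθ|·[1 + r cosθ/√(L² − r² sin²θ)].
With r = 0.0393 m, L = 0.1545 m, θ = 96.9°: the bracketed kinematic factor |dx/dθ| = 0.037783 m.
ω = v/|dx/dθ| = 6.75/0.037783 = 178.65 rad/s.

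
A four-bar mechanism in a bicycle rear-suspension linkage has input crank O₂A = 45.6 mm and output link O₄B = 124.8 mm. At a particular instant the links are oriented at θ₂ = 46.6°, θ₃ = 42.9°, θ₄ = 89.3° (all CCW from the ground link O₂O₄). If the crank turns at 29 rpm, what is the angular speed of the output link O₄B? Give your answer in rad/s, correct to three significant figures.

0.0989

ω₂ = 3.037 rad/s (from 29 rpm).
Differentiating the loop-closure r₂e^{iθ₂}+r₃e^{iθ₃}=r₁+r₄e^{iθ₄} gives r₂ω₂e^{iθ₂}+r₃ω₃e^{iθ₃}=r₄ω₄e^{iθ₄}.
Eliminating the other unknown: ω₄ = r₂ω₂ sin(θ₂−θ₃) / [r₄ sin(θ₄−θ₃)].
Numerator sine = +0.06453; denominator sine = +0.72417.
Result = 0.0456·3.037·(+0.06453) / (0.1248·(+0.72417)) = +0.098881 rad/s; magnitude 0.098881 rad/s.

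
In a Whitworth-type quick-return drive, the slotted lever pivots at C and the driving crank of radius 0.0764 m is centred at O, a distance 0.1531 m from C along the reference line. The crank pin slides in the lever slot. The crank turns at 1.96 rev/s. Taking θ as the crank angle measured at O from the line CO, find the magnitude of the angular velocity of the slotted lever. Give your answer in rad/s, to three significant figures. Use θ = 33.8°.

3.93

ω = 12.32 rad/s (from 1.96 rev/s).
Crank pin A relative to C: A = (d + r cosθ, r sinθ); lever angle φ = atan2(r sinθ, d + r cosθ).
Differentiating tanφ: φ̇ = rω(d cosθ + r)/(d² + r² + 2dr cosθ).
d² + r² + 2dr cosθ = |CA|² = 0.0487164 m²;  d cosθ + r = +0.20362 m.
|ω_lever| = |0.0764·12.32·+0.20362| / 0.0487164 = 3.9326 rad/s.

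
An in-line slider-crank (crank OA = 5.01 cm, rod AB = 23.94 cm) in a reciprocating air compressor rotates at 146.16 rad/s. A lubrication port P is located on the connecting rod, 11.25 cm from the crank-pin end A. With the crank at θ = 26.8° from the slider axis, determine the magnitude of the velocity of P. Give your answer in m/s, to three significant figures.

4.99

ω = 146.2 rad/s.  Crank-pin speed |V_A| = rω = 7.3226 m/s, perpendicular to OA.
Rod angle: sinφ = −(r/L) sinθ ⇒ φ = -5.414°; ω_rod = −rω cosθ/√(L²−r²sin²θ) = -27.424 rad/s.
V_P = V_A + ω_rod × AP, with AP = 0.1125 m along the rod.
Components: V_Px = −rω sinθ − a·ω_rod·sinφ = -3.5927 m/s;  V_Py = rω cosθ + a·ω_rod·cosφ = +3.4646 m/s.
|V_P| = √(V_Px² + V_Py²) = 4.9911 m/s.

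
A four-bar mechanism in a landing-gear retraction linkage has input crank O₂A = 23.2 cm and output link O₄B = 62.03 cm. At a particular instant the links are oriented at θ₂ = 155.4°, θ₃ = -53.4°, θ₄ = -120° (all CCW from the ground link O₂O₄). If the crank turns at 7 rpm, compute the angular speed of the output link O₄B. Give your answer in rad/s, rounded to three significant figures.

0.144

ω₂ = 0.733 rad/s (from 7 rpm).
Differentiating the loop-closure r₂e^{iθ₂}+r₃e^{iθ₃}=r₁+r₄e^{iθ₄} gives r₂ω₂e^{iθ₂}+r₃ω₃e^{iθ₃}=r₄ω₄e^{iθ₄}.
Eliminating the other unknown: ω₄ = r₂ω₂ sin(θ₂−θ₃) / [r₄ sin(θ₄−θ₃)].
Numerator sine = -0.48175; denominator sine = -0.91775.
Result = 0.232·0.733·(-0.48175) / (0.6203·(-0.91775)) = +0.14392 rad/s; magnitude 0.14392 rad/s.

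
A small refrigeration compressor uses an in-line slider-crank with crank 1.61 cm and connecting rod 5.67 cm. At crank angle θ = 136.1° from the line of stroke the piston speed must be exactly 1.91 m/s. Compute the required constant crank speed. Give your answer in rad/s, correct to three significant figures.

For an in-line slider-crank, |v_piston| = rω|sinθ|·[1 + r cosθ/√(L² − r² sin²θ)].
With r = 0.0161 m, L = 0.0567 m, θ = 136.1°: the bracketed kinematic factor |dx/dθ| = 0.008834 m.
ω = v/|dx/dθ| = 1.91/0.008834 = 216.21 rad/s.

216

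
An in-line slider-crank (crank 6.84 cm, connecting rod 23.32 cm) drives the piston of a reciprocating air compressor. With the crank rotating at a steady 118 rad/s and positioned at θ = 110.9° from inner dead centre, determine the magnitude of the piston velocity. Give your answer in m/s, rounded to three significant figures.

6.72

ω = 118 rad/s
For an in-line slider-crank, x = r cosθ + √(L² − r² sin²θ), so v = −rω sinθ·[1 + r cosθ/√(L² − r² sin²θ)].
With r = 0.0684 m, L = 0.2332 m, θ = 110.9°: √(L² − r² sin²θ) = 0.22427 m.
v = −0.0684·118·0.93420·[1 + 0.0684·-0.35674/0.22427] = -6.7198 m/s.
|v| = 6.7198 m/s.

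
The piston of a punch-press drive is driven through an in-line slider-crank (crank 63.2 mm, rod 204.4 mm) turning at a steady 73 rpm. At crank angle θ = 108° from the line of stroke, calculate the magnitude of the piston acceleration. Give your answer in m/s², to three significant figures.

2.10

ω = 2π·73/60 = 7.645 rad/s
x(θ) = r cosθ + √(L² − r² sin²θ); with ω constant, a = ω²·d²x/dθ².
d²x/dθ² = −r cosθ − r²(cos2θ)/√u − r⁴ sin²2θ/(4u^{3/2}),  u = L² − r² sin²θ = 0.0381665 m².
Substituting r = 0.0632 m, L = 0.2044 m, θ = 108°: d²x/dθ² = +0.035886 m.
a = ω²·d²x/dθ² = (7.645)²·(+0.035886) = +2.0971 m/s²;  |a| = 2.0971 m/s².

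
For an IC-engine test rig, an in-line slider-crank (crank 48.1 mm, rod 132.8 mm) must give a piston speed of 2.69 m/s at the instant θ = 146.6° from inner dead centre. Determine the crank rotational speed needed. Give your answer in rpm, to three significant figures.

1400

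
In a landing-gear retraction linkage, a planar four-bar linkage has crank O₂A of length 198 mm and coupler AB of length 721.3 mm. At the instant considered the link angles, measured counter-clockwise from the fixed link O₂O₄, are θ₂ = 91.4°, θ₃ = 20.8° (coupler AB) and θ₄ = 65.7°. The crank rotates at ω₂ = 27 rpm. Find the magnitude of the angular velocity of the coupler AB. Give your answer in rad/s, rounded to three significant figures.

ω₂ = 2.827 rad/s (from 27 rpm).
Differentiating the loop-closure r₂e^{iθ₂}+r₃e^{iθ₃}=r₁+r₄e^{iθ₄} gives r₂ω₂e^{iθ₂}+r₃ω₃e^{iθ₃}=r₄ω₄e^{iθ₄}.
Eliminating the other unknown: ω₃ = r₂ω₂ sin(θ₄−θ₂) / [r₃ sin(θ₃−θ₄)].
Numerator sine = -0.43366; denominator sine = -0.70587.
Result = 0.198·2.827·(-0.43366) / (0.7213·(-0.70587)) = +0.47683 rad/s; magnitude 0.47683 rad/s.

0.477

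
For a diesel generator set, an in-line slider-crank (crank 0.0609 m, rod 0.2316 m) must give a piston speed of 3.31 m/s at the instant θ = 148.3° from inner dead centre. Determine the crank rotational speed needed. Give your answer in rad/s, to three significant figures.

For an in-line slider-crank, |v_piston| = rω|sinθ|·[1 + r cosθ/√(L² − r² sin²θ)].
With r = 0.0609 m, L = 0.2316 m, θ = 148.3°: the bracketed kinematic factor |dx/dθ| = 0.024772 m.
ω = v/|dx/dθ| = 3.31/0.024772 = 133.62 rad/s.

134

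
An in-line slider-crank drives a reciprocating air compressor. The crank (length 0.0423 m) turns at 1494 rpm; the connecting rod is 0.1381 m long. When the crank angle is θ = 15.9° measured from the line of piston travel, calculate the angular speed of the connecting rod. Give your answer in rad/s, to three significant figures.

46.3

ω = 156.5 rad/s (converted from 1494 rpm).
The rod makes angle φ with the slider axis where L sinφ = r sinθ; differentiating, L cosφ·φ̇ = r ω cosθ.
L cosφ = √(L² − r² sin²θ) = 0.13761 m.
|ω_rod| = r ω |cosθ| / √(L² − r² sin²θ) = 0.0423·156.5·0.96174/0.13761 = 46.251 rad/s.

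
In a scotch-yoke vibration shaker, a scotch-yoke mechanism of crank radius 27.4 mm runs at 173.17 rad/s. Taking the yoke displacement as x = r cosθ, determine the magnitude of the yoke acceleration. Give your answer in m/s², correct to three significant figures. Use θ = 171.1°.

812

ω = 173.2 rad/s
x = r cosθ ⇒ ẍ = −rω² cosθ (ω constant).
|a| = rω²|cosθ| = 0.0274·(173.2)²·|cos 171.1°| = 811.77 m/s².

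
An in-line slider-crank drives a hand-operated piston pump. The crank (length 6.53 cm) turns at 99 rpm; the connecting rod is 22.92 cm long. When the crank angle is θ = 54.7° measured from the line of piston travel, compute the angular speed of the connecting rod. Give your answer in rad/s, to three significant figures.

1.75

ω = 10.37 rad/s (converted from 99 rpm).
The rod makes angle φ with the slider axis where L sinφ = r sinθ; differentiating, L cosφ·φ̇ = r ω cosθ.
L cosφ = √(L² − r² sin²θ) = 0.22292 m.
|ω_rod| = r ω |cosθ| / √(L² − r² sin²θ) = 0.0653·10.37·0.57786/0.22292 = 1.7549 rad/s.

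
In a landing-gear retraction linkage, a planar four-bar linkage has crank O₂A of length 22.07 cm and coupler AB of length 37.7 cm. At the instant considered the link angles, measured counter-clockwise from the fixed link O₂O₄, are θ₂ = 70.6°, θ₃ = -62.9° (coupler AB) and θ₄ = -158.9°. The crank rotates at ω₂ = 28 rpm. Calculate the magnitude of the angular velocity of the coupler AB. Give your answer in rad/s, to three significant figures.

1.31

ω₂ = 2.932 rad/s (from 28 rpm).
Differentiating the loop-closure r₂e^{iθ₂}+r₃e^{iθ₃}=r₁+r₄e^{iθ₄} gives r₂ω₂e^{iθ₂}+r₃ω₃e^{iθ₃}=r₄ω₄e^{iθ₄}.
Eliminating the other unknown: ω₃ = r₂ω₂ sin(θ₄−θ₂) / [r₃ sin(θ₃−θ₄)].
Numerator sine = +0.76041; denominator sine = +0.99452.
Result = 0.2207·2.932·(+0.76041) / (0.377·(+0.99452)) = +1.3124 rad/s; magnitude 1.3124 rad/s.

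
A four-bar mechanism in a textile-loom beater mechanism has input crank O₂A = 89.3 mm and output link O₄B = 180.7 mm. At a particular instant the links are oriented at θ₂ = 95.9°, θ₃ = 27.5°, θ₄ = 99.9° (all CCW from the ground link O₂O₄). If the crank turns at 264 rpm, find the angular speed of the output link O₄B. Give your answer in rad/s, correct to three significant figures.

ω₂ = 27.65 rad/s (from 264 rpm).
Differentiating the loop-closure r₂e^{iθ₂}+r₃e^{iθ₃}=r₁+r₄e^{iθ₄} gives r₂ω₂e^{iθ₂}+r₃ω₃e^{iθ₃}=r₄ω₄e^{iθ₄}.
Eliminating the other unknown: ω₄ = r₂ω₂ sin(θ₂−θ₃) / [r₄ sin(θ₄−θ₃)].
Numerator sine = +0.92978; denominator sine = +0.95319.
Result = 0.0893·27.65·(+0.92978) / (0.1807·(+0.95319)) = +13.327 rad/s; magnitude 13.327 rad/s.

13.3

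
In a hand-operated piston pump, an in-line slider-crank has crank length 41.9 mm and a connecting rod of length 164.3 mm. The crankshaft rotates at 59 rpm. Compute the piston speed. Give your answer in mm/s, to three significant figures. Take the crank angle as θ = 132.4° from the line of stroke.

158

ω = 2π·59/60 = 6.178 rad/s
For an in-line slider-crank, x = r cosθ + √(L² − r² sin²θ), so v = −rω sinθ·[1 + r cosθ/√(L² − r² sin²θ)].
With r = 0.0419 m, L = 0.1643 m, θ = 132.4°: √(L² − r² sin²θ) = 0.16136 m.
v = −0.0419·6.178·0.73846·[1 + 0.0419·-0.67430/0.16136] = -0.1577 m/s.
|v| = 0.1577 m/s = 157.7 mm/s.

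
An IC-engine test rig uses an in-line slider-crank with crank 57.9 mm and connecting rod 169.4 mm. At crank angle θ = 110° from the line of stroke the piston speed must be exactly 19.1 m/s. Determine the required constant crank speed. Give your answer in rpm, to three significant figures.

3820

For an in-line slider-crank, |v_piston| = rω|sinθ|·[1 + r cosθ/√(L² − r² sin²θ)].
With r = 0.0579 m, L = 0.1694 m, θ = 110°: the bracketed kinematic factor |dx/dθ| = 0.047692 m.
ω = v/|dx/dθ| = 19.1/0.047692 = 400.49 rad/s.
N = 60ω/(2π) = 3824.4 rpm.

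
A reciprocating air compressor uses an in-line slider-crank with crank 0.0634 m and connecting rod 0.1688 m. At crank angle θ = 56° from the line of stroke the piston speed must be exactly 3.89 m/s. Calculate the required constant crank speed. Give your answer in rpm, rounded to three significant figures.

579

For an in-line slider-crank, |v_piston| = rω|sinθ|·[1 + r cosθ/√(L² − r² sin²θ)].
With r = 0.0634 m, L = 0.1688 m, θ = 56°: the bracketed kinematic factor |dx/dθ| = 0.064178 m.
ω = v/|dx/dθ| = 3.89/0.064178 = 60.613 rad/s.
N = 60ω/(2π) = 578.81 rpm.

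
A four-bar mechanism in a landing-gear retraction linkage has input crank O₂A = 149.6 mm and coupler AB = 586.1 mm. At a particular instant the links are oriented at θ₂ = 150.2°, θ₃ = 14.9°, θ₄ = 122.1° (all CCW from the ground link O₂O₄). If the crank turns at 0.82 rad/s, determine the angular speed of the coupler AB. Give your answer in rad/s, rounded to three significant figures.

0.103

ω₂ = 0.82 rad/s
Differentiating the loop-closure r₂e^{iθ₂}+r₃e^{iθ₃}=r₁+r₄e^{iθ₄} gives r₂ω₂e^{iθ₂}+r₃ω₃e^{iθ₃}=r₄ω₄e^{iθ₄}.
Eliminating the other unknown: ω₃ = r₂ω₂ sin(θ₄−θ₂) / [r₃ sin(θ₃−θ₄)].
Numerator sine = -0.47101; denominator sine = -0.95528.
Result = 0.1496·0.82·(-0.47101) / (0.5861·(-0.95528)) = +0.1032 rad/s; magnitude 0.1032 rad/s.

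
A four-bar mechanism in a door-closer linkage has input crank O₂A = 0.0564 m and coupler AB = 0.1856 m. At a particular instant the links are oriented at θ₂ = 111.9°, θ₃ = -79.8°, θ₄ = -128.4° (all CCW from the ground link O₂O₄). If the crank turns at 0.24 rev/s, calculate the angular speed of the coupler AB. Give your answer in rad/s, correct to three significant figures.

0.531

ω₂ = 1.508 rad/s (from 0.24 rev/s).
Differentiating the loop-closure r₂e^{iθ₂}+r₃e^{iθ₃}=r₁+r₄e^{iθ₄} gives r₂ω₂e^{iθ₂}+r₃ω₃e^{iθ₃}=r₄ω₄e^{iθ₄}.
Eliminating the other unknown: ω₃ = r₂ω₂ sin(θ₄−θ₂) / [r₃ sin(θ₃−θ₄)].
Numerator sine = +0.86863; denominator sine = +0.75011.
Result = 0.0564·1.508·(+0.86863) / (0.1856·(+0.75011)) = +0.53064 rad/s; magnitude 0.53064 rad/s.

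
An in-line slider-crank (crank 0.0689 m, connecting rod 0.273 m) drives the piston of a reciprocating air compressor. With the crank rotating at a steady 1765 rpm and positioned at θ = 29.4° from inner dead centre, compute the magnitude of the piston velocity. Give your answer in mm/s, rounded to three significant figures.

ω = 2π·1765/60 = 184.8 rad/s
For an in-line slider-crank, x = r cosθ + √(L² − r² sin²θ), so v = −rω sinθ·[1 + r cosθ/√(L² − r² sin²θ)].
With r = 0.0689 m, L = 0.273 m, θ = 29.4°: √(L² − r² sin²θ) = 0.2709 m.
v = −0.0689·184.8·0.49090·[1 + 0.0689·0.87121/0.2709] = -7.6368 m/s.
|v| = 7.6368 m/s = 7636.8 mm/s.

7640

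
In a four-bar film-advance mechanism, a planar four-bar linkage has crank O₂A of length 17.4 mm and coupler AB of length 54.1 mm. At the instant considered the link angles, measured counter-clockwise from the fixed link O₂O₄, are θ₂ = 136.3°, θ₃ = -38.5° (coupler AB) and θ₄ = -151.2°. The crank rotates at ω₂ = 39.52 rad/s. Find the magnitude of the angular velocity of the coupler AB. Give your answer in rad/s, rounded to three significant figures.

13.1

ω₂ = 39.52 rad/s
Differentiating the loop-closure r₂e^{iθ₂}+r₃e^{iθ₃}=r₁+r₄e^{iθ₄} gives r₂ω₂e^{iθ₂}+r₃ω₃e^{iθ₃}=r₄ω₄e^{iθ₄}.
Eliminating the other unknown: ω₃ = r₂ω₂ sin(θ₄−θ₂) / [r₃ sin(θ₃−θ₄)].
Numerator sine = +0.95372; denominator sine = +0.92254.
Result = 0.0174·39.52·(+0.95372) / (0.0541·(+0.92254)) = +13.14 rad/s; magnitude 13.14 rad/s.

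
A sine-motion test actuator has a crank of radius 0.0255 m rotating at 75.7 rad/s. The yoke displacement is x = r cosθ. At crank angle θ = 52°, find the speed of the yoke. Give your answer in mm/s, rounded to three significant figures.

ω = 75.7 rad/s
x = r cosθ ⇒ ẋ = −rω sinθ.
|v| = rω|sinθ| = 0.0255·75.7·|sin 52°| = 1.5211 m/s = 1521.1 mm/s.

1520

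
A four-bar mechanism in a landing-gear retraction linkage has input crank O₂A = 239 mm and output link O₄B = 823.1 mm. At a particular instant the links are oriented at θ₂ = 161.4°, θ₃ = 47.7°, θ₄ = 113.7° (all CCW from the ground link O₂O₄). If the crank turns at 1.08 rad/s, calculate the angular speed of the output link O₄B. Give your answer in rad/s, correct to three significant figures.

ω₂ = 1.08 rad/s
Differentiating the loop-closure r₂e^{iθ₂}+r₃e^{iθ₃}=r₁+r₄e^{iθ₄} gives r₂ω₂e^{iθ₂}+r₃ω₃e^{iθ₃}=r₄ω₄e^{iθ₄}.
Eliminating the other unknown: ω₄ = r₂ω₂ sin(θ₂−θ₃) / [r₄ sin(θ₄−θ₃)].
Numerator sine = +0.91566; denominator sine = +0.91355.
Result = 0.239·1.08·(+0.91566) / (0.8231·(+0.91355)) = +0.31432 rad/s; magnitude 0.31432 rad/s.

0.314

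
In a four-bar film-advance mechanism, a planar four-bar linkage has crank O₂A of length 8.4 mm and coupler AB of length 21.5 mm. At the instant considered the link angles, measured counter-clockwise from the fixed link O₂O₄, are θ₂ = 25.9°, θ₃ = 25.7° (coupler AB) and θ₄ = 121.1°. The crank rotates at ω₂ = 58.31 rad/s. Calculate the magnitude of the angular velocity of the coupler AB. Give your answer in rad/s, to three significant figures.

ω₂ = 58.31 rad/s
Differentiating the loop-closure r₂e^{iθ₂}+r₃e^{iθ₃}=r₁+r₄e^{iθ₄} gives r₂ω₂e^{iθ₂}+r₃ω₃e^{iθ₃}=r₄ω₄e^{iθ₄}.
Eliminating the other unknown: ω₃ = r₂ω₂ sin(θ₄−θ₂) / [r₃ sin(θ₃−θ₄)].
Numerator sine = +0.99588; denominator sine = -0.99556.
Result = 0.0084·58.31·(+0.99588) / (0.0215·(-0.99556)) = -22.789 rad/s; magnitude 22.789 rad/s.

22.8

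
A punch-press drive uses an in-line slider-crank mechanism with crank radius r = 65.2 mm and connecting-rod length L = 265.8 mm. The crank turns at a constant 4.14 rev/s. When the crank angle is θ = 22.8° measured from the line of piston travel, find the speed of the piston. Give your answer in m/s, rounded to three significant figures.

0.807

ω = 2π·4.14 = 26.01 rad/s
For an in-line slider-crank, x = r cosθ + √(L² − r² sin²θ), so v = −rω sinθ·[1 + r cosθ/√(L² − r² sin²θ)].
With r = 0.0652 m, L = 0.2658 m, θ = 22.8°: √(L² − r² sin²θ) = 0.2646 m.
v = −0.0652·26.01·0.38752·[1 + 0.0652·0.92186/0.2646] = -0.80653 m/s.
|v| = 0.80653 m/s.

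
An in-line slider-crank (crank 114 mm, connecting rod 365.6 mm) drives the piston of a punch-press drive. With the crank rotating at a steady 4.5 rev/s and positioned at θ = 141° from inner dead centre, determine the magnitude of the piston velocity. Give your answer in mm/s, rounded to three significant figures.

ω = 2π·4.5 = 28.27 rad/s
For an in-line slider-crank, x = r cosθ + √(L² − r² sin²θ), so v = −rω sinθ·[1 + r cosθ/√(L² − r² sin²θ)].
With r = 0.114 m, L = 0.3656 m, θ = 141°: √(L² − r² sin²θ) = 0.35849 m.
v = −0.114·28.27·0.62932·[1 + 0.114·-0.77715/0.35849] = -1.5272 m/s.
|v| = 1.5272 m/s = 1527.2 mm/s.

1530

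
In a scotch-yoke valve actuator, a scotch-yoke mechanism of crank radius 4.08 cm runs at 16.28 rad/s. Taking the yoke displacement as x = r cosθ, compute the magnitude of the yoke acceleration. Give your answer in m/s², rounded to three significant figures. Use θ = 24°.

ω = 16.28 rad/s
x = r cosθ ⇒ ẍ = −rω² cosθ (ω constant).
|a| = rω²|cosθ| = 0.0408·(16.28)²·|cos 24°| = 9.8787 m/s².

9.88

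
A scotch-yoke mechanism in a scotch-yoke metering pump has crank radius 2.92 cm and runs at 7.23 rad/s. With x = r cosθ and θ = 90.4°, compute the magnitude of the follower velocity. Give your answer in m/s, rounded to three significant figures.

ω = 7.23 rad/s
x = r cosθ ⇒ ẋ = −rω sinθ.
|v| = rω|sinθ| = 0.0292·7.23·|sin 90.4°| = 0.21111 m/s.

0.211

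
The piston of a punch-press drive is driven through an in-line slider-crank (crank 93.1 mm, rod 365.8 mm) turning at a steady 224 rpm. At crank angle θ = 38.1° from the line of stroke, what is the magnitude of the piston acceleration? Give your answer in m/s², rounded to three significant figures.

43.7

ω = 2π·224/60 = 23.46 rad/s
x(θ) = r cosθ + √(L² − r² sin²θ); with ω constant, a = ω²·d²x/dθ².
d²x/dθ² = −r cosθ − r²(cos2θ)/√u − r⁴ sin²2θ/(4u^{3/2}),  u = L² − r² sin²θ = 0.13051 m².
Substituting r = 0.0931 m, L = 0.3658 m, θ = 38.1°: d²x/dθ² = -0.079362 m.
a = ω²·d²x/dθ² = (23.46)²·(-0.079362) = -43.668 m/s²;  |a| = 43.668 m/s².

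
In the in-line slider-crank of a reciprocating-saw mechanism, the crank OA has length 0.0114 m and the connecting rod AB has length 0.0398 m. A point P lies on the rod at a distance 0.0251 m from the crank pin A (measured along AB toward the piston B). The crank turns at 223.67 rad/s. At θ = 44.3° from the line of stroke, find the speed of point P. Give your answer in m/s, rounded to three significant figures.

2.13

ω = 223.7 rad/s.  Crank-pin speed |V_A| = rω = 2.5498 m/s, perpendicular to OA.
Rod angle: sinφ = −(r/L) sinθ ⇒ φ = -11.540°; ω_rod = −rω cosθ/√(L²−r²sin²θ) = -46.798 rad/s.
V_P = V_A + ω_rod × AP, with AP = 0.0251 m along the rod.
Components: V_Px = −rω sinθ − a·ω_rod·sinφ = -2.0158 m/s;  V_Py = rω cosθ + a·ω_rod·cosφ = +0.67402 m/s.
|V_P| = √(V_Px² + V_Py²) = 2.1255 m/s.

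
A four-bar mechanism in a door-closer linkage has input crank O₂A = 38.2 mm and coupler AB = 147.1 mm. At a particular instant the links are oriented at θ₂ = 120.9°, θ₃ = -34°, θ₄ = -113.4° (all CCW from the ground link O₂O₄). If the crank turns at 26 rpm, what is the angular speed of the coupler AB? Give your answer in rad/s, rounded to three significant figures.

0.584

ω₂ = 2.723 rad/s (from 26 rpm).
Differentiating the loop-closure r₂e^{iθ₂}+r₃e^{iθ₃}=r₁+r₄e^{iθ₄} gives r₂ω₂e^{iθ₂}+r₃ω₃e^{iθ₃}=r₄ω₄e^{iθ₄}.
Eliminating the other unknown: ω₃ = r₂ω₂ sin(θ₄−θ₂) / [r₃ sin(θ₃−θ₄)].
Numerator sine = +0.81208; denominator sine = +0.98294.
Result = 0.0382·2.723·(+0.81208) / (0.1471·(+0.98294)) = +0.58416 rad/s; magnitude 0.58416 rad/s.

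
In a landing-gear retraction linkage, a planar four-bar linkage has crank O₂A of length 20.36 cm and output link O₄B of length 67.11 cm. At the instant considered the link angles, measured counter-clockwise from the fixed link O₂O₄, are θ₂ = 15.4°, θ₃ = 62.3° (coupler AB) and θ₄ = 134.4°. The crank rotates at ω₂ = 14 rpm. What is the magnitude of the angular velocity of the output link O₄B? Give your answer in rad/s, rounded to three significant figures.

ω₂ = 1.466 rad/s (from 14 rpm).
Differentiating the loop-closure r₂e^{iθ₂}+r₃e^{iθ₃}=r₁+r₄e^{iθ₄} gives r₂ω₂e^{iθ₂}+r₃ω₃e^{iθ₃}=r₄ω₄e^{iθ₄}.
Eliminating the other unknown: ω₄ = r₂ω₂ sin(θ₂−θ₃) / [r₄ sin(θ₄−θ₃)].
Numerator sine = -0.73016; denominator sine = +0.95159.
Result = 0.2036·1.466·(-0.73016) / (0.6711·(+0.95159)) = -0.34128 rad/s; magnitude 0.34128 rad/s.

0.341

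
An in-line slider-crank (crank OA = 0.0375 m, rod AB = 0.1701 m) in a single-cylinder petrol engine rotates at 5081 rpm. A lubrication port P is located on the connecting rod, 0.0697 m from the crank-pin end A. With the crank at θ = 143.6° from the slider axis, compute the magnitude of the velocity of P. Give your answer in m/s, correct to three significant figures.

14.5

ω = 532.1 rad/s.  Crank-pin speed |V_A| = rω = 19.953 m/s, perpendicular to OA.
Rod angle: sinφ = −(r/L) sinθ ⇒ φ = -7.517°; ω_rod = −rω cosθ/√(L²−r²sin²θ) = +95.234 rad/s.
V_P = V_A + ω_rod × AP, with AP = 0.0697 m along the rod.
Components: V_Px = −rω sinθ − a·ω_rod·sinφ = -10.972 m/s;  V_Py = rω cosθ + a·ω_rod·cosφ = -9.4793 m/s.
|V_P| = √(V_Px² + V_Py²) = 14.5 m/s.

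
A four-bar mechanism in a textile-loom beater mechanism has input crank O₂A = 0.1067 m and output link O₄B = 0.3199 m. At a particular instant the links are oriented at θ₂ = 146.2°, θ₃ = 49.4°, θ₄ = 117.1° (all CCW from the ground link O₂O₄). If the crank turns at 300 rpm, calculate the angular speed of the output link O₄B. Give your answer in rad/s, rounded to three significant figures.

11.2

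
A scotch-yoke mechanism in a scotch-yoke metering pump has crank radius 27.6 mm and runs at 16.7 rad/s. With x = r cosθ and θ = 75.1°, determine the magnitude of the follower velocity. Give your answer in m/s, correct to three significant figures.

0.445

ω = 16.7 rad/s
x = r cosθ ⇒ ẋ = −rω sinθ.
|v| = rω|sinθ| = 0.0276·16.7·|sin 75.1°| = 0.44542 m/s.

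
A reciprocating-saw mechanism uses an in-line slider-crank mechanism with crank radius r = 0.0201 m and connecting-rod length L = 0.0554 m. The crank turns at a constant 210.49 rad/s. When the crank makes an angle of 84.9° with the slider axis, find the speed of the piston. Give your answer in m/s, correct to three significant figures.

4.36

ω = 210.5 rad/s
For an in-line slider-crank, x = r cosθ + √(L² − r² sin²θ), so v = −rω sinθ·[1 + r cosθ/√(L² − r² sin²θ)].
With r = 0.0201 m, L = 0.0554 m, θ = 84.9°: √(L² − r² sin²θ) = 0.051656 m.
v = −0.0201·210.5·0.99604·[1 + 0.0201·0.08889/0.051656] = -4.3599 m/s.
|v| = 4.3599 m/s.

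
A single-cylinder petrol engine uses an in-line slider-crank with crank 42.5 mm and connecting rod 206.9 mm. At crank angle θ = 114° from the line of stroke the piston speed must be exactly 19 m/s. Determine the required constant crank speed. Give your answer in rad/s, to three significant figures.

For an in-line slider-crank, |v_piston| = rω|sinθ|·[1 + r cosθ/√(L² − r² sin²θ)].
With r = 0.0425 m, L = 0.2069 m, θ = 114°: the bracketed kinematic factor |dx/dθ| = 0.035523 m.
ω = v/|dx/dθ| = 19/0.035523 = 534.86 rad/s.

535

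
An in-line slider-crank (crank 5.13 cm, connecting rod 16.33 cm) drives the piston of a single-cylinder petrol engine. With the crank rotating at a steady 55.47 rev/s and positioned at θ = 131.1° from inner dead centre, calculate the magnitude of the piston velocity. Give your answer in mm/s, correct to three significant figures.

ω = 2π·55.5 = 348.5 rad/s
For an in-line slider-crank, x = r cosθ + √(L² − r² sin²θ), so v = −rω sinθ·[1 + r cosθ/√(L² − r² sin²θ)].
With r = 0.0513 m, L = 0.1633 m, θ = 131.1°: √(L² − r² sin²θ) = 0.15866 m.
v = −0.0513·348.5·0.75356·[1 + 0.0513·-0.65738/0.15866] = -10.61 m/s.
|v| = 10.61 m/s = 10610 mm/s.

10600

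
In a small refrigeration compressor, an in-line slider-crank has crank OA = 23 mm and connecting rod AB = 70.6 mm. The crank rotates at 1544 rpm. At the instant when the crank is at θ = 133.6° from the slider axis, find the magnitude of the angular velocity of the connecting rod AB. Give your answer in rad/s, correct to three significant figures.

ω = 161.7 rad/s (converted from 1544 rpm).
The rod makes angle φ with the slider axis where L sinφ = r sinθ; differentiating, L cosφ·φ̇ = r ω cosθ.
L cosφ = √(L² − r² sin²θ) = 0.068607 m.
|ω_rod| = r ω |cosθ| / √(L² − r² sin²θ) = 0.023·161.7·0.68962/0.068607 = 37.38 rad/s.

37.4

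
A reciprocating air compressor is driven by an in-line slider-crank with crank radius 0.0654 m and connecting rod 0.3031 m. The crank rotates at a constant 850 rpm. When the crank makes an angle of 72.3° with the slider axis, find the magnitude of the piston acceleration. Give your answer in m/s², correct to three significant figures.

64.9

ω = 2π·850/60 = 89.01 rad/s
x(θ) = r cosθ + √(L² − r² sin²θ); with ω constant, a = ω²·d²x/dθ².
d²x/dθ² = −r cosθ − r²(cos2θ)/√u − r⁴ sin²2θ/(4u^{3/2}),  u = L² − r² sin²θ = 0.0879878 m².
Substituting r = 0.0654 m, L = 0.3031 m, θ = 72.3°: d²x/dθ² = -0.008189 m.
a = ω²·d²x/dθ² = (89.01)²·(-0.008189) = -64.882 m/s²;  |a| = 64.882 m/s².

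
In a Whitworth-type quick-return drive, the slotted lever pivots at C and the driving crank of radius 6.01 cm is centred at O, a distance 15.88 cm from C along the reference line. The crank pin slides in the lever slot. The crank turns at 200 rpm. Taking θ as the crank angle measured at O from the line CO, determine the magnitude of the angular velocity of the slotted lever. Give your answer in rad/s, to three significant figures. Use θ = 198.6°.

10.6

ω = 20.94 rad/s (from 200 rpm).
Crank pin A relative to C: A = (d + r cosθ, r sinθ); lever angle φ = atan2(r sinθ, d + r cosθ).
Differentiating tanφ: φ̇ = rω(d cosθ + r)/(d² + r² + 2dr cosθ).
d² + r² + 2dr cosθ = |CA|² = 0.0107387 m²;  d cosθ + r = -0.090406 m.
|ω_lever| = |0.0601·20.94·-0.090406| / 0.0107387 = 10.597 rad/s.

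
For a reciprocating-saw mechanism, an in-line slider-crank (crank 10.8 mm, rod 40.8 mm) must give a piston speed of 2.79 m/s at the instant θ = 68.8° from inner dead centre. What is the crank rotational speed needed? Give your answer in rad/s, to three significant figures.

For an in-line slider-crank, |v_piston| = rω|sinθ|·[1 + r cosθ/√(L² − r² sin²θ)].
With r = 0.0108 m, L = 0.0408 m, θ = 68.8°: the bracketed kinematic factor |dx/dθ| = 0.011064 m.
ω = v/|dx/dθ| = 2.79/0.011064 = 252.18 rad/s.

252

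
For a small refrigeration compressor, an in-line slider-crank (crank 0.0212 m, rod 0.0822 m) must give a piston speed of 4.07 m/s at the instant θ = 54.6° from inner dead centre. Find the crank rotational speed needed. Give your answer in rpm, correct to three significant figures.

1950

For an in-line slider-crank, |v_piston| = rω|sinθ|·[1 + r cosθ/√(L² − r² sin²θ)].
With r = 0.0212 m, L = 0.0822 m, θ = 54.6°: the bracketed kinematic factor |dx/dθ| = 0.019921 m.
ω = v/|dx/dθ| = 4.07/0.019921 = 204.3 rad/s.
N = 60ω/(2π) = 1950.9 rpm.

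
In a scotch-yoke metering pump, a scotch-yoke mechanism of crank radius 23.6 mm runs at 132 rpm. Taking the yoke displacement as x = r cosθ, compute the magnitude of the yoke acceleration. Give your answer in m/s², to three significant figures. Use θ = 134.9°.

3.18

ω = 13.82 rad/s (from 132 rpm).
x = r cosθ ⇒ ẍ = −rω² cosθ (ω constant).
|a| = rω²|cosθ| = 0.0236·(13.82)²·|cos 134.9°| = 3.183 m/s².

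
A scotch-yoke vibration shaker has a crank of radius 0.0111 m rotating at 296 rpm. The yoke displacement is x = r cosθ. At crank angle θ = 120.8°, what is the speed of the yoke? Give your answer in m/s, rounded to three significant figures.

0.296

ω = 31 rad/s (from 296 rpm).
x = r cosθ ⇒ ẋ = −rω sinθ.
|v| = rω|sinθ| = 0.0111·31·|sin 120.8°| = 0.29554 m/s.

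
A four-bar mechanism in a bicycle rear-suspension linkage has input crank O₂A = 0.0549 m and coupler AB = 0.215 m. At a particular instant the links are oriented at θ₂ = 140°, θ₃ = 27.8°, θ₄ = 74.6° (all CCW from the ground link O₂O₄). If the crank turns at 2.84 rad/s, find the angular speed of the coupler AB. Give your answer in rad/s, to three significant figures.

0.905

ω₂ = 2.84 rad/s
Differentiating the loop-closure r₂e^{iθ₂}+r₃e^{iθ₃}=r₁+r₄e^{iθ₄} gives r₂ω₂e^{iθ₂}+r₃ω₃e^{iθ₃}=r₄ω₄e^{iθ₄}.
Eliminating the other unknown: ω₃ = r₂ω₂ sin(θ₄−θ₂) / [r₃ sin(θ₃−θ₄)].
Numerator sine = -0.90924; denominator sine = -0.72897.
Result = 0.0549·2.84·(-0.90924) / (0.215·(-0.72897)) = +0.90452 rad/s; magnitude 0.90452 rad/s.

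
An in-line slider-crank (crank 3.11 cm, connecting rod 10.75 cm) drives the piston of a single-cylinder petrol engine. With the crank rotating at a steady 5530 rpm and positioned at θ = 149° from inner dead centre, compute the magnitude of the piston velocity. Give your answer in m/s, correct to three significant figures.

ω = 2π·5530/60 = 579.1 rad/s
For an in-line slider-crank, x = r cosθ + √(L² − r² sin²θ), so v = −rω sinθ·[1 + r cosθ/√(L² − r² sin²θ)].
With r = 0.0311 m, L = 0.1075 m, θ = 149°: √(L² − r² sin²θ) = 0.1063 m.
v = −0.0311·579.1·0.51504·[1 + 0.0311·-0.85717/0.1063] = -6.9496 m/s.
|v| = 6.9496 m/s.

6.95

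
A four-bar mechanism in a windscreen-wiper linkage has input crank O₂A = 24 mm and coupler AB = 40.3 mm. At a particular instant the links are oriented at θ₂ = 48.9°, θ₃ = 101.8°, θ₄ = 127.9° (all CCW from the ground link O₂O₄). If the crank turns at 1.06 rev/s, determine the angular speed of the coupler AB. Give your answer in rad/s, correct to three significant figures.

8.85

ω₂ = 6.66 rad/s (from 1.06 rev/s).
Differentiating the loop-closure r₂e^{iθ₂}+r₃e^{iθ₃}=r₁+r₄e^{iθ₄} gives r₂ω₂e^{iθ₂}+r₃ω₃e^{iθ₃}=r₄ω₄e^{iθ₄}.
Eliminating the other unknown: ω₃ = r₂ω₂ sin(θ₄−θ₂) / [r₃ sin(θ₃−θ₄)].
Numerator sine = +0.98163; denominator sine = -0.43994.
Result = 0.024·6.66·(+0.98163) / (0.0403·(-0.43994)) = -8.8501 rad/s; magnitude 8.8501 rad/s.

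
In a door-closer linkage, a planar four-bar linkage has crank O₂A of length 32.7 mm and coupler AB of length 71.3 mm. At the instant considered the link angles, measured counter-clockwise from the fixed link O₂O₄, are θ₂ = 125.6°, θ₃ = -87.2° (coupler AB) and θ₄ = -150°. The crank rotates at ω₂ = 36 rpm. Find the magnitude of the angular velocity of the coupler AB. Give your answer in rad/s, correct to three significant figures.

ω₂ = 3.77 rad/s (from 36 rpm).
Differentiating the loop-closure r₂e^{iθ₂}+r₃e^{iθ₃}=r₁+r₄e^{iθ₄} gives r₂ω₂e^{iθ₂}+r₃ω₃e^{iθ₃}=r₄ω₄e^{iθ₄}.
Eliminating the other unknown: ω₃ = r₂ω₂ sin(θ₄−θ₂) / [r₃ sin(θ₃−θ₄)].
Numerator sine = +0.99523; denominator sine = +0.88942.
Result = 0.0327·3.77·(+0.99523) / (0.0713·(+0.88942)) = +1.9347 rad/s; magnitude 1.9347 rad/s.

1.93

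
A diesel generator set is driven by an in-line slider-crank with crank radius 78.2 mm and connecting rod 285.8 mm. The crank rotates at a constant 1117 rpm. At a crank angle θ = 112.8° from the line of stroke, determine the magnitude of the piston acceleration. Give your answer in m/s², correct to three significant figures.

623

ω = 2π·1117/60 = 117 rad/s
x(θ) = r cosθ + √(L² − r² sin²θ); with ω constant, a = ω²·d²x/dθ².
d²x/dθ² = −r cosθ − r²(cos2θ)/√u − r⁴ sin²2θ/(4u^{3/2}),  u = L² − r² sin²θ = 0.0764847 m².
Substituting r = 0.0782 m, L = 0.2858 m, θ = 112.8°: d²x/dθ² = +0.045549 m.
a = ω²·d²x/dθ² = (117)²·(+0.045549) = +623.22 m/s²;  |a| = 623.22 m/s².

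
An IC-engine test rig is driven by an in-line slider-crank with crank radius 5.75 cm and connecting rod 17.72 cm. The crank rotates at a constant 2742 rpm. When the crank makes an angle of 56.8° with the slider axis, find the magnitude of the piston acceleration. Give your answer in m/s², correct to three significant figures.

ω = 2π·2742/60 = 287.1 rad/s
x(θ) = r cosθ + √(L² − r² sin²θ); with ω constant, a = ω²·d²x/dθ².
d²x/dθ² = −r cosθ − r²(cos2θ)/√u − r⁴ sin²2θ/(4u^{3/2}),  u = L² − r² sin²θ = 0.0290849 m².
Substituting r = 0.0575 m, L = 0.1772 m, θ = 56.8°: d²x/dθ² = -0.024186 m.
a = ω²·d²x/dθ² = (287.1)²·(-0.024186) = -1994.2 m/s²;  |a| = 1994.2 m/s².

1990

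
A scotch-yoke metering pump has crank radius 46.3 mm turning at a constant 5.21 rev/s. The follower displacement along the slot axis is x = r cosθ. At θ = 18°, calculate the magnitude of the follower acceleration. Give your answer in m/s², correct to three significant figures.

ω = 32.74 rad/s (from 5.21 rev/s).
x = r cosθ ⇒ ẍ = −rω² cosθ (ω constant).
|a| = rω²|cosθ| = 0.0463·(32.74)²·|cos 18°| = 47.187 m/s².

47.2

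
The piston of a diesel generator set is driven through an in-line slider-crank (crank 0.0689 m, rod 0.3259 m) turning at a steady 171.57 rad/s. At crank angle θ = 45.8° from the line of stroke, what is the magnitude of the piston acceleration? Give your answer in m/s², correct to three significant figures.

1410

ω = 171.6 rad/s
x(θ) = r cosθ + √(L² − r² sin²θ); with ω constant, a = ω²·d²x/dθ².
d²x/dθ² = −r cosθ − r²(cos2θ)/√u − r⁴ sin²2θ/(4u^{3/2}),  u = L² − r² sin²θ = 0.103771 m².
Substituting r = 0.0689 m, L = 0.3259 m, θ = 45.8°: d²x/dθ² = -0.047792 m.
a = ω²·d²x/dθ² = (171.6)²·(-0.047792) = -1406.8 m/s²;  |a| = 1406.8 m/s².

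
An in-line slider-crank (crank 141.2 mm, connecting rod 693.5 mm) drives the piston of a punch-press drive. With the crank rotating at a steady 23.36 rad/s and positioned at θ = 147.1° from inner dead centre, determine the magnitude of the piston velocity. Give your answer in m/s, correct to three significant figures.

1.48

ω = 23.36 rad/s
For an in-line slider-crank, x = r cosθ + √(L² − r² sin²θ), so v = −rω sinθ·[1 + r cosθ/√(L² − r² sin²θ)].
With r = 0.1412 m, L = 0.6935 m, θ = 147.1°: √(L² − r² sin²θ) = 0.68925 m.
v = −0.1412·23.36·0.54317·[1 + 0.1412·-0.83962/0.68925] = -1.4835 m/s.
|v| = 1.4835 m/s.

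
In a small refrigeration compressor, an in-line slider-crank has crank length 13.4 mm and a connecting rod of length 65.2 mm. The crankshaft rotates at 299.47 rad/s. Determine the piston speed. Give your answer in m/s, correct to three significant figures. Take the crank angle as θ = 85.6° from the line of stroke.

ω = 299.5 rad/s
For an in-line slider-crank, x = r cosθ + √(L² − r² sin²θ), so v = −rω sinθ·[1 + r cosθ/√(L² − r² sin²θ)].
With r = 0.0134 m, L = 0.0652 m, θ = 85.6°: √(L² − r² sin²θ) = 0.063816 m.
v = −0.0134·299.5·0.99705·[1 + 0.0134·0.07672/0.063816] = -4.0655 m/s.
|v| = 4.0655 m/s.

4.07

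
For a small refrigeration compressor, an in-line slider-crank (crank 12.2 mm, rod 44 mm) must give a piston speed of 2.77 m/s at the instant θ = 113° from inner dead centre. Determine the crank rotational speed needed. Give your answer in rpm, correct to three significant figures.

For an in-line slider-crank, |v_piston| = rω|sinθ|·[1 + r cosθ/√(L² − r² sin²θ)].
With r = 0.0122 m, L = 0.044 m, θ = 113°: the bracketed kinematic factor |dx/dθ| = 0.0099718 m.
ω = v/|dx/dθ| = 2.77/0.0099718 = 277.78 rad/s.
N = 60ω/(2π) = 2652.6 rpm.

2650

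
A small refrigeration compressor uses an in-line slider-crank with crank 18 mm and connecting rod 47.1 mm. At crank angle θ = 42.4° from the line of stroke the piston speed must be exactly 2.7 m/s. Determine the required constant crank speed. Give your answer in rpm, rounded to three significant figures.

1640

For an in-line slider-crank, |v_piston| = rω|sinθ|·[1 + r cosθ/√(L² − r² sin²θ)].
With r = 0.018 m, L = 0.0471 m, θ = 42.4°: the bracketed kinematic factor |dx/dθ| = 0.015683 m.
ω = v/|dx/dθ| = 2.7/0.015683 = 172.17 rad/s.
N = 60ω/(2π) = 1644.1 rpm.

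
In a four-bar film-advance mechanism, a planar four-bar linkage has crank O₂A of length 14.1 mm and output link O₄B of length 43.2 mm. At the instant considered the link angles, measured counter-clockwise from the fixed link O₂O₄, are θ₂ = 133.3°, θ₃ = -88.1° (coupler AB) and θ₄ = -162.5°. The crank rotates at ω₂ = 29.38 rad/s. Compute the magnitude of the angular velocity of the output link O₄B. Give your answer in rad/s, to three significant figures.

6.58

ω₂ = 29.38 rad/s
Differentiating the loop-closure r₂e^{iθ₂}+r₃e^{iθ₃}=r₁+r₄e^{iθ₄} gives r₂ω₂e^{iθ₂}+r₃ω₃e^{iθ₃}=r₄ω₄e^{iθ₄}.
Eliminating the other unknown: ω₄ = r₂ω₂ sin(θ₂−θ₃) / [r₄ sin(θ₄−θ₃)].
Numerator sine = -0.66131; denominator sine = -0.96316.
Result = 0.0141·29.38·(-0.66131) / (0.0432·(-0.96316)) = +6.5841 rad/s; magnitude 6.5841 rad/s.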